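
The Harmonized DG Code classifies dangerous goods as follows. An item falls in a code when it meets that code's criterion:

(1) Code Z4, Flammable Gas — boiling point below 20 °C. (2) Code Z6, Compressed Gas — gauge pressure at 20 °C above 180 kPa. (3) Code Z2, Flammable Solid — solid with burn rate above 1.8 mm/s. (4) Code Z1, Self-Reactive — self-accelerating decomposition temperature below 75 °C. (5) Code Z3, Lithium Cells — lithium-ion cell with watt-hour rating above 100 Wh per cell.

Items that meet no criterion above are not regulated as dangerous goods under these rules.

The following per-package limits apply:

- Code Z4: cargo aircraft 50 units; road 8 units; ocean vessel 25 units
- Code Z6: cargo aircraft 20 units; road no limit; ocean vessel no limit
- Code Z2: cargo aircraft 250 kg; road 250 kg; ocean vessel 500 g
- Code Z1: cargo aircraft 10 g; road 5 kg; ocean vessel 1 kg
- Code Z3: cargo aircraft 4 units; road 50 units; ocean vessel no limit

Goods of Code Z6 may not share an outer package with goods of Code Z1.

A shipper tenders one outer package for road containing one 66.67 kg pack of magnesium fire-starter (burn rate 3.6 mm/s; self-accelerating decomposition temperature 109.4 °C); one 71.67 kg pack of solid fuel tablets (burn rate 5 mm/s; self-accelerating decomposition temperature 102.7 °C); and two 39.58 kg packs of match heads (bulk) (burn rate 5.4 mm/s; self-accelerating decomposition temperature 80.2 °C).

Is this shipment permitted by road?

Yes

Burn rate 3.6 mm/s meets the Code Z2 criterion (Flammable Solid), so the magnesium fire-starter is Code Z2.
Solid fuel tablets: burn rate 5 mm/s > 1.8 mm/s → Code Z2 (Flammable Solid).
Match heads (bulk): burn rate 5.4 mm/s > 1.8 mm/s → Code Z2 (Flammable Solid).
Total Code Z2: 66.67 kg + 71.67 kg + (two 39.58 kg packs = 79.16 kg) = 217.5 kg.
217.5 kg is within the road limit of 250 kg for Code Z2.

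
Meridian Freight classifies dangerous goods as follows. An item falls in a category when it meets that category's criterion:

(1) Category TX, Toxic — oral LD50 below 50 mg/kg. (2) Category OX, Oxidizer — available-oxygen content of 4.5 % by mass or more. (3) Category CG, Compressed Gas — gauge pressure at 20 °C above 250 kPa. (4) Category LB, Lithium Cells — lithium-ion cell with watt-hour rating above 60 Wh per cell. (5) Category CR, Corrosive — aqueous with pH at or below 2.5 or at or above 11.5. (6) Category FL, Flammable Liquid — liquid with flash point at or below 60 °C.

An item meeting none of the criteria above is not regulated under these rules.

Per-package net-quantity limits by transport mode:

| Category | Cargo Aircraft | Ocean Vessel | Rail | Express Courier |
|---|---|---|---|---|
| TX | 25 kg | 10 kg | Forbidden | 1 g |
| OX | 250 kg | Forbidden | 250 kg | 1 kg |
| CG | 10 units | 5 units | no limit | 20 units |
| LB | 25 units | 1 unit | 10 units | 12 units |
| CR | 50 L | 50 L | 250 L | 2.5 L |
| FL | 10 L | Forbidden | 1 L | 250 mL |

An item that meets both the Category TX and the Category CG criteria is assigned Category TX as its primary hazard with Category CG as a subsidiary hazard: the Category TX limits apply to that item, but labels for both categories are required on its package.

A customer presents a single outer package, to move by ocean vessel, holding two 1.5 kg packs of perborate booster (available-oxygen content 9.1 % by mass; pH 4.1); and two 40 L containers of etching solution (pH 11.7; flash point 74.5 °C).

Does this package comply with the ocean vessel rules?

No

Perborate booster: available-oxygen content 9.1 % by mass ≥ 4.5 % by mass → Category OX (Oxidizer).
pH 11.7 meets the Category CR criterion (Corrosive), so the etching solution is Category CR.
Category CR quantity: two 40 L containers = 80 L.
That exceeds the Category CR ocean vessel limit of 50 L.
Category OX quantity: two 1.5 kg packs = 3 kg.
Category OX is Forbidden by ocean vessel.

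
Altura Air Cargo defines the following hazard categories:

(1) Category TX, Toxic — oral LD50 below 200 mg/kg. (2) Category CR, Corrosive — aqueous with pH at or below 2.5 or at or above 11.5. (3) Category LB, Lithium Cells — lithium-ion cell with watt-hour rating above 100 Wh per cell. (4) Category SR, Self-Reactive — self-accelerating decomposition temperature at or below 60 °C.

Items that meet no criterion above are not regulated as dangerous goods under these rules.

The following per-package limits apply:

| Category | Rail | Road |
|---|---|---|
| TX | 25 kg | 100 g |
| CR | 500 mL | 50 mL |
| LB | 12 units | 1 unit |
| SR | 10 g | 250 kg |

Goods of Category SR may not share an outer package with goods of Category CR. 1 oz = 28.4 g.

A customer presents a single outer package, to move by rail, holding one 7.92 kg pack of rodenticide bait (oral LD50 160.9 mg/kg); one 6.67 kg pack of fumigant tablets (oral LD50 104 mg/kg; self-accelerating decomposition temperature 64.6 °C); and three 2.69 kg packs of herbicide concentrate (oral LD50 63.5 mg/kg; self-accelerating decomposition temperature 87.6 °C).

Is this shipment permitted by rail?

Yes

Rodenticide bait: oral LD50 160.9 mg/kg < 200 mg/kg → Category TX (Toxic).
With oral LD50 104 mg/kg (< 200 mg/kg), the fumigant tablets fall in Category TX.
The herbicide concentrate has oral LD50 63.5 mg/kg, which is < 200 mg/kg, so it is Category TX (Toxic).
Total Category TX: 7.92 kg + 6.67 kg + (three 2.69 kg packs = 8.07 kg) = 22.66 kg.
22.66 kg ≤ 25 kg (rail limit, Category TX) — within limit.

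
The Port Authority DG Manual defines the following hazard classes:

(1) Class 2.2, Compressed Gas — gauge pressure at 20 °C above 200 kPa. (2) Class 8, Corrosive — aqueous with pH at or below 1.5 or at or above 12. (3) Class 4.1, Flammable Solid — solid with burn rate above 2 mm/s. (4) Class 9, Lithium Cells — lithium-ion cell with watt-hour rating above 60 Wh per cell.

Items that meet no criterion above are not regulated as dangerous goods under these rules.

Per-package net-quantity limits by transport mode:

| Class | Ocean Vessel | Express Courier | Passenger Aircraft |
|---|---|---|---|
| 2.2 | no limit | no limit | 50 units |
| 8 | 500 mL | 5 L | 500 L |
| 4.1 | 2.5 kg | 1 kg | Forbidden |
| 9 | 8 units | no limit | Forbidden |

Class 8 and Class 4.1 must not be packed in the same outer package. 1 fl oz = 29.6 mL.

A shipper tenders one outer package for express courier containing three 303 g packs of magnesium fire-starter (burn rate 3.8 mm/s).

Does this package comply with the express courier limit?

The magnesium fire-starter has burn rate 3.8 mm/s, which is > 2 mm/s, so it is Class 4.1 (Flammable Solid).
Class 4.1 quantity: three 303 g packs = 909 g.
909 g is within the express courier limit of 1 kg for Class 4.1.

Yes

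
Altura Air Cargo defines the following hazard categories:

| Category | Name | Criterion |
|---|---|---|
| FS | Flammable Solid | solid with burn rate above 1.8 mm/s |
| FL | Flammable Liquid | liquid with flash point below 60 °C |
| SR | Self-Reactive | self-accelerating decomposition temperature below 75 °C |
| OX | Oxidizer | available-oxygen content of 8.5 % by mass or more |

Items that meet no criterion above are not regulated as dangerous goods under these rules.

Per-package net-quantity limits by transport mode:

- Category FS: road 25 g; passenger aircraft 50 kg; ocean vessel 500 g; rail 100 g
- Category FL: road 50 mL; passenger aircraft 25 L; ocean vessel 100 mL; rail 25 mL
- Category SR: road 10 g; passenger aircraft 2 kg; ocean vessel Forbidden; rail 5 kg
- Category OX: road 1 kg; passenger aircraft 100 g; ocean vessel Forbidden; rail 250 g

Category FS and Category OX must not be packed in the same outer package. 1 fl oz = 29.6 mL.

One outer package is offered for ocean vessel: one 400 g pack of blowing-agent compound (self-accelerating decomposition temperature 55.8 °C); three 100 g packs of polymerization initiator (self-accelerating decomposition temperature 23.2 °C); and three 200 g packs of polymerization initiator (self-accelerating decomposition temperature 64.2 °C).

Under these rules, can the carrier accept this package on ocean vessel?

With self-accelerating decomposition temperature 55.8 °C (< 75 °C), the blowing-agent compound falls in Category SR.
With self-accelerating decomposition temperature 23.2 °C (< 75 °C), the polymerization initiator falls in Category SR.
The polymerization initiator has self-accelerating decomposition temperature 64.2 °C, which is < 75 °C, so it is Category SR (Self-Reactive).
Total Category SR: 400 g + (three 100 g packs = 300 g) + (three 200 g packs = 600 g) = 1.3 kg.
By ocean vessel, Category SR is Forbidden regardless of quantity.

No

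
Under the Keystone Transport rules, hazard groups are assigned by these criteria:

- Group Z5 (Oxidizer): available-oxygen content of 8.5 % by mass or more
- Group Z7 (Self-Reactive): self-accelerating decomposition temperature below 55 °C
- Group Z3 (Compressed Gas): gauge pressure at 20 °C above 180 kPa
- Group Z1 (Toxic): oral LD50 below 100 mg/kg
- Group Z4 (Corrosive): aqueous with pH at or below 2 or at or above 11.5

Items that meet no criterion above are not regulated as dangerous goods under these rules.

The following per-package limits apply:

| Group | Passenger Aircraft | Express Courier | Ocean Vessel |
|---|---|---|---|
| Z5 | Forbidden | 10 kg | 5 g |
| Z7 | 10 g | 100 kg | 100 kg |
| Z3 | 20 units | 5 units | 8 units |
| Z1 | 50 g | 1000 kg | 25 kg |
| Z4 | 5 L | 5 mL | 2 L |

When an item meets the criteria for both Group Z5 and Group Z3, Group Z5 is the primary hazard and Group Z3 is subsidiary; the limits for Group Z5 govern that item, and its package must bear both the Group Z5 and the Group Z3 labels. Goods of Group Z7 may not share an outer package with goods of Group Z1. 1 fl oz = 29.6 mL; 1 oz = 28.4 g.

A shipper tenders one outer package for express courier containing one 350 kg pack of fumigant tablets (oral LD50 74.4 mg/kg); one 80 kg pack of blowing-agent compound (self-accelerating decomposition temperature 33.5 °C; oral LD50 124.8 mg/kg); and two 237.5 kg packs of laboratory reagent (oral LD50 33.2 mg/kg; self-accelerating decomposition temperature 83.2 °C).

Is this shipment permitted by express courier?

Oral LD50 74.4 mg/kg meets the Group Z1 criterion (Toxic), so the fumigant tablets are Group Z1.
With self-accelerating decomposition temperature 33.5 °C (< 55 °C), the blowing-agent compound falls in Group Z7.
The laboratory reagent has oral LD50 33.2 mg/kg, which is < 100 mg/kg, so it is Group Z1 (Toxic).
Group Z7 quantity: 80 kg.
80 kg is within the express courier limit of 100 kg for Group Z7.
Total Group Z1: 350 kg + (two 237.5 kg packs = 475 kg) = 825 kg.
That is within the Group Z1 express courier limit of 1000 kg.
Group Z7 and Group Z1 may not share an outer package.

No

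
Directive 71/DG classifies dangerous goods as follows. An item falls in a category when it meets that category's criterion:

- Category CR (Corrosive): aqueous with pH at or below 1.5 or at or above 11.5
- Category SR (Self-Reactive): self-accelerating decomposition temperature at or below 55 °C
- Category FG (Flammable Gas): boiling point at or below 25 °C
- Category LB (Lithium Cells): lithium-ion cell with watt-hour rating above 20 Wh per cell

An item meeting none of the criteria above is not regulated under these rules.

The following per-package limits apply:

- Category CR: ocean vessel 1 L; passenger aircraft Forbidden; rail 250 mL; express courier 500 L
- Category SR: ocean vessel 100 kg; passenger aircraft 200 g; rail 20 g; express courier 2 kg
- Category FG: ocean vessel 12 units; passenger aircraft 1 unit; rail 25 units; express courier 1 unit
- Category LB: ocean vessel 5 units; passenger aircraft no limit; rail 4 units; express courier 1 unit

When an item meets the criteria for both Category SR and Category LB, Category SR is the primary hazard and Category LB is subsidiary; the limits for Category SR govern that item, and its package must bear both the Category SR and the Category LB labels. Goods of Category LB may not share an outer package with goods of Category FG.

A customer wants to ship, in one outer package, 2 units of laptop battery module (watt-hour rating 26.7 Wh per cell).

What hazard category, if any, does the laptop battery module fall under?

Watt-hour rating 26.7 Wh per cell meets the Category LB criterion (Lithium Cells), so the laptop battery module is Category LB.

Category LB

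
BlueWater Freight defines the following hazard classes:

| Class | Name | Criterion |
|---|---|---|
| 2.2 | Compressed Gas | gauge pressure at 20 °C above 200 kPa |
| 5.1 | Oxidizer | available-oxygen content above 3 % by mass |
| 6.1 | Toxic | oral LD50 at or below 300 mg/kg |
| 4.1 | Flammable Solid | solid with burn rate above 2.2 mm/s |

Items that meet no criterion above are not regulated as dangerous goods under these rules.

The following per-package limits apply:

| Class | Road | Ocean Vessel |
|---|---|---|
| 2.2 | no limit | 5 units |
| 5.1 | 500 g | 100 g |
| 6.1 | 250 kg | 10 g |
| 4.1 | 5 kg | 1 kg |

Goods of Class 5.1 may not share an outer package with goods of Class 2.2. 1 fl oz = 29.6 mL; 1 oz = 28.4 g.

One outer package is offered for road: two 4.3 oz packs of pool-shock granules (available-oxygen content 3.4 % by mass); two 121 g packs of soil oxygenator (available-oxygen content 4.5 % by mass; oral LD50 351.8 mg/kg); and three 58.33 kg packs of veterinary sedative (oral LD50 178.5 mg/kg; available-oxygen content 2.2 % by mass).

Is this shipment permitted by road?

The pool-shock granules have available-oxygen content 3.4 % by mass, which is > 3 % by mass, so they are Class 5.1 (Oxidizer).
With available-oxygen content 4.5 % by mass (> 3 % by mass), the soil oxygenator falls in Class 5.1.
The veterinary sedative has oral LD50 178.5 mg/kg, which is ≤ 300 mg/kg, so it is Class 6.1 (Toxic).
Total Class 5.1: (two 4.3 oz packs = 244.24 g) + (two 121 g packs = 242 g) = 486.24 g.
486.24 g is within the road limit of 500 g for Class 5.1.
Class 6.1 quantity: three 58.33 kg packs = 174.99 kg.
174.99 kg ≤ 250 kg (road limit, Class 6.1) — within limit.
The segregation rule (Class 5.1 with Class 2.2) does not apply to Class 5.1 with Class 6.1.
Every hazard class is within its road limit and no segregation rule is violated.

Yes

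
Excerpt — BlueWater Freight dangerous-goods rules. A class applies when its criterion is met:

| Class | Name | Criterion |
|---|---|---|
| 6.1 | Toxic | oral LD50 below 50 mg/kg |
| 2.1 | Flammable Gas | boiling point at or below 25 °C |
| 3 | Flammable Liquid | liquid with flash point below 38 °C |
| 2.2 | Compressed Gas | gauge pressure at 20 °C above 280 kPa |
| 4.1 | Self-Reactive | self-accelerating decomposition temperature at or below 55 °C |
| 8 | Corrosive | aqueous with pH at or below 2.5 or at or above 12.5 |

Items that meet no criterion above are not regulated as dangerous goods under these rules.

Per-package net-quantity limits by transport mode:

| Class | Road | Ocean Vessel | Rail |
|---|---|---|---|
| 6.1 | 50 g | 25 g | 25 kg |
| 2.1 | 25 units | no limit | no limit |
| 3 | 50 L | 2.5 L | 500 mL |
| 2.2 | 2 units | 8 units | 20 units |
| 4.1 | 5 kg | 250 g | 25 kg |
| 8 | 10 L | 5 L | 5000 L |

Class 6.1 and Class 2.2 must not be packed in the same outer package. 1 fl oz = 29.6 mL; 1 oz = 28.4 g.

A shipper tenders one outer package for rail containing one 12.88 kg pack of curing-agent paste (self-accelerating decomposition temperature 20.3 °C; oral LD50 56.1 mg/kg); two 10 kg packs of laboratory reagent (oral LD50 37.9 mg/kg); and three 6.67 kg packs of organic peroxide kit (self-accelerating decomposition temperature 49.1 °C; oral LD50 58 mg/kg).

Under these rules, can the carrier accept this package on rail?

Self-accelerating decomposition temperature 20.3 °C meets the Class 4.1 criterion (Self-Reactive), so the curing-agent paste is Class 4.1.
With oral LD50 37.9 mg/kg (< 50 mg/kg), the laboratory reagent falls in Class 6.1.
With self-accelerating decomposition temperature 49.1 °C (≤ 55 °C), the organic peroxide kit falls in Class 4.1.
Total Class 4.1: 12.88 kg + (three 6.67 kg packs = 20.01 kg) = 32.89 kg.
32.89 kg > 25 kg (rail limit, Class 4.1) — over the limit.
Class 6.1 quantity: two 10 kg packs = 20 kg.
That is within the Class 6.1 rail limit of 25 kg.
The segregation rule (Class 6.1 with Class 2.2) does not apply to Class 4.1 with Class 6.1.

No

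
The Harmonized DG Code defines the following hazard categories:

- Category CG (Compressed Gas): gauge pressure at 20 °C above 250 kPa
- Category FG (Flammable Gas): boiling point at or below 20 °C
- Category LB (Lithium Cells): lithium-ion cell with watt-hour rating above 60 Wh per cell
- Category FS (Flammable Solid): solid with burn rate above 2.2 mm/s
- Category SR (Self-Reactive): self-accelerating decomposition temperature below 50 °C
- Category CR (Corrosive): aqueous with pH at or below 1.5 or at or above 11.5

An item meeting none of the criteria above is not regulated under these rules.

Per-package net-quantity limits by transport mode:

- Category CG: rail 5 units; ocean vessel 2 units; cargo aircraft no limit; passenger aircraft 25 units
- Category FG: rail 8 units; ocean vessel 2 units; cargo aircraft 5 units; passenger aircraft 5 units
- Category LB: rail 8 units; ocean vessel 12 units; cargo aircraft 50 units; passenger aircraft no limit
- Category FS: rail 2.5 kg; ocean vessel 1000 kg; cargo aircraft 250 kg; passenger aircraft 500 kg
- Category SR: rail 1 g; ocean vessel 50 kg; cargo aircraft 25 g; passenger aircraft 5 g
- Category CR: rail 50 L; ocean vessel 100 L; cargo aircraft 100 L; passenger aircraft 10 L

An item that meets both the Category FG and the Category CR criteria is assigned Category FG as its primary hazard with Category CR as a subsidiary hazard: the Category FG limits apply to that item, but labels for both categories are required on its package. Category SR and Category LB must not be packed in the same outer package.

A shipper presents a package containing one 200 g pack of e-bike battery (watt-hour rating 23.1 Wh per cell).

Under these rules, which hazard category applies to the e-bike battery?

watt-hour rating 23.1 Wh per cell is not above 60 Wh per cell, so Category LB does not apply.
No criterion is met, so the item is not regulated.

Not regulated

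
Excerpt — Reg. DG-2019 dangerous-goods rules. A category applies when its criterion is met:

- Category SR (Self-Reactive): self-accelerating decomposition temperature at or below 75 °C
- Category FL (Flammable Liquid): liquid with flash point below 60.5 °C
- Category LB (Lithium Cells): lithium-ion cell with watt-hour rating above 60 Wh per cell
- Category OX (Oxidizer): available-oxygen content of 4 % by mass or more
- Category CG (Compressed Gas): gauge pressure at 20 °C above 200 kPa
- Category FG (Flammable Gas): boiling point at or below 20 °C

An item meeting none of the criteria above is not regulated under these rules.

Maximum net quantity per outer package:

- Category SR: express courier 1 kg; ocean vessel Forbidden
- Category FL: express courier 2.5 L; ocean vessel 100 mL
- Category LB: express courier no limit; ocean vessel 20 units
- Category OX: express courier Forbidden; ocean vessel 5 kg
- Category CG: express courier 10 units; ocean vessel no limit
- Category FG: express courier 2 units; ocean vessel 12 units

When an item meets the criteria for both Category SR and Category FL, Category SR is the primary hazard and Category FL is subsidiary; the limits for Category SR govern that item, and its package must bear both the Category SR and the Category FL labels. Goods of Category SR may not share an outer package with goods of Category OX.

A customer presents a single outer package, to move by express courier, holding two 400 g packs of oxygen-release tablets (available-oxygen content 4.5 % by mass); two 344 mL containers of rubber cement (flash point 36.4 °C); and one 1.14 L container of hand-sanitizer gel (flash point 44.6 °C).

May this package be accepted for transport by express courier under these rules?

No

With available-oxygen content 4.5 % by mass (≥ 4 % by mass), the oxygen-release tablets fall in Category OX.
The rubber cement has flash point 36.4 °C, which is < 60.5 °C, so it is Category FL (Flammable Liquid).
Hand-sanitizer gel: flash point 44.6 °C < 60.5 °C → Category FL (Flammable Liquid).
Category OX quantity: two 400 g packs = 800 g.
Category OX is Forbidden by express courier.
Total Category FL: (two 344 mL containers = 688 mL) + 1.14 L = 1.828 L.
1.828 L ≤ 2.5 L (express courier limit, Category FL) — within limit.
The segregation rule (Category SR with Category OX) does not apply to Category OX with Category FL.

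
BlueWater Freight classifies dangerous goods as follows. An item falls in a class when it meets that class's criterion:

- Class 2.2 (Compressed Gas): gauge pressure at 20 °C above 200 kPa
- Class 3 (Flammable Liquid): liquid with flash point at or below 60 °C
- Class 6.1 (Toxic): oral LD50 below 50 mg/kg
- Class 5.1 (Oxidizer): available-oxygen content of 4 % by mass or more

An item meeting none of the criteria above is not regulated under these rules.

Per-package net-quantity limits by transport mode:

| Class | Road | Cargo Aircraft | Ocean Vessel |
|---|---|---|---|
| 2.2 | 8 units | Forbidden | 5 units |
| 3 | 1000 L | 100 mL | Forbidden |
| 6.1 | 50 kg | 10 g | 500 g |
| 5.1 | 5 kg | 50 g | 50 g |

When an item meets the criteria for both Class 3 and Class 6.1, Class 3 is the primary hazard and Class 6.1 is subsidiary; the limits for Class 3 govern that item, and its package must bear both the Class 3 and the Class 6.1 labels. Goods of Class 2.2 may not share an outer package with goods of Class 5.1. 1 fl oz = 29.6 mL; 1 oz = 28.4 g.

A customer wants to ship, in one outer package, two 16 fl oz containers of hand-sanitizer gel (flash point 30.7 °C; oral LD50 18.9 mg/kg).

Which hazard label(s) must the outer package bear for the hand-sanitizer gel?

Class 3 and 6.1

The hand-sanitizer gel has flash point 30.7 °C, which is ≤ 60 °C, so it is Class 3 (Flammable Liquid).
Hand-sanitizer gel: oral LD50 18.9 mg/kg < 50 mg/kg → Class 6.1 (Toxic).
By the precedence rule Class 3 is primary and Class 6.1 is subsidiary, and that rule requires both labels on the package.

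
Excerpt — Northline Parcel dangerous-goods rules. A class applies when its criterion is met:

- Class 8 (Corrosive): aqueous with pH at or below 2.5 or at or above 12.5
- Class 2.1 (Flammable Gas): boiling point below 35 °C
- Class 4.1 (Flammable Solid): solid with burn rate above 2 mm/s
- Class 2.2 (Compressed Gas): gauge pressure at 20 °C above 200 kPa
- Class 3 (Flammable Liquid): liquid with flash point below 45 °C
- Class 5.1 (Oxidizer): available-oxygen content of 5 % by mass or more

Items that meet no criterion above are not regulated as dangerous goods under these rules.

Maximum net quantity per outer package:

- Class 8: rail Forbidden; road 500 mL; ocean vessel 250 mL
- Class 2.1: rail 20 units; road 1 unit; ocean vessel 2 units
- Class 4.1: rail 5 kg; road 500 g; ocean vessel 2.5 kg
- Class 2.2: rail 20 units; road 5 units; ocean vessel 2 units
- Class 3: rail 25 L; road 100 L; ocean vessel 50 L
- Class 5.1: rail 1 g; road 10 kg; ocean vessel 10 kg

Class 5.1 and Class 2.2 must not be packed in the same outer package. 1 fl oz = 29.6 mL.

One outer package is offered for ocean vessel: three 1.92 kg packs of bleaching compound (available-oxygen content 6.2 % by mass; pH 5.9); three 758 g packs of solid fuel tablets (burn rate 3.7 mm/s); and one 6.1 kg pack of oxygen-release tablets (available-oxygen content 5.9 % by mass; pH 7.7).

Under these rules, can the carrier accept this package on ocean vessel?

With available-oxygen content 6.2 % by mass (≥ 5 % by mass), the bleaching compound falls in Class 5.1.
With burn rate 3.7 mm/s (> 2 mm/s), the solid fuel tablets fall in Class 4.1.
With available-oxygen content 5.9 % by mass (≥ 5 % by mass), the oxygen-release tablets fall in Class 5.1.
Total Class 5.1: (three 1.92 kg packs = 5.76 kg) + 6.1 kg = 11.86 kg.
That exceeds the Class 5.1 ocean vessel limit of 10 kg.
Class 4.1 quantity: three 758 g packs = 2.274 kg.
2.274 kg ≤ 2.5 kg (ocean vessel limit, Class 4.1) — within limit.
The segregation rule (Class 5.1 with Class 2.2) does not apply to Class 5.1 with Class 4.1.

No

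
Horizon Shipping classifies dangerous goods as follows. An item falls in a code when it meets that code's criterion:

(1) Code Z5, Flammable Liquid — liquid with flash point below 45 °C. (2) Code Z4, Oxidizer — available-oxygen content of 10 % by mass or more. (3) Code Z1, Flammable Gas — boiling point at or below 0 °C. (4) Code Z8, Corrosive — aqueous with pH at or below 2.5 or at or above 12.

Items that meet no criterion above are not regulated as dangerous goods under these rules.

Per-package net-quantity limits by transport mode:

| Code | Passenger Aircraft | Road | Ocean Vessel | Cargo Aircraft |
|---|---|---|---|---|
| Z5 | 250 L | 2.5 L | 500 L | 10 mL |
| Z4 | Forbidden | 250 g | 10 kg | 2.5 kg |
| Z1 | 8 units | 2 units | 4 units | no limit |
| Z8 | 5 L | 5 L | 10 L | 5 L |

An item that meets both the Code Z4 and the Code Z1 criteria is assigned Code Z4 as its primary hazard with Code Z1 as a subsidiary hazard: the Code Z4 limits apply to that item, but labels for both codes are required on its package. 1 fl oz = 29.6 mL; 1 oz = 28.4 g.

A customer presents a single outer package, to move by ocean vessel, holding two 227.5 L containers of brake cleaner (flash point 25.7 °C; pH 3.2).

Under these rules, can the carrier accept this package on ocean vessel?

With flash point 25.7 °C (< 45 °C), the brake cleaner falls in Code Z5.
Code Z5 quantity: two 227.5 L containers = 455 L.
455 L ≤ 500 L (ocean vessel limit, Code Z5) — within limit.

Yes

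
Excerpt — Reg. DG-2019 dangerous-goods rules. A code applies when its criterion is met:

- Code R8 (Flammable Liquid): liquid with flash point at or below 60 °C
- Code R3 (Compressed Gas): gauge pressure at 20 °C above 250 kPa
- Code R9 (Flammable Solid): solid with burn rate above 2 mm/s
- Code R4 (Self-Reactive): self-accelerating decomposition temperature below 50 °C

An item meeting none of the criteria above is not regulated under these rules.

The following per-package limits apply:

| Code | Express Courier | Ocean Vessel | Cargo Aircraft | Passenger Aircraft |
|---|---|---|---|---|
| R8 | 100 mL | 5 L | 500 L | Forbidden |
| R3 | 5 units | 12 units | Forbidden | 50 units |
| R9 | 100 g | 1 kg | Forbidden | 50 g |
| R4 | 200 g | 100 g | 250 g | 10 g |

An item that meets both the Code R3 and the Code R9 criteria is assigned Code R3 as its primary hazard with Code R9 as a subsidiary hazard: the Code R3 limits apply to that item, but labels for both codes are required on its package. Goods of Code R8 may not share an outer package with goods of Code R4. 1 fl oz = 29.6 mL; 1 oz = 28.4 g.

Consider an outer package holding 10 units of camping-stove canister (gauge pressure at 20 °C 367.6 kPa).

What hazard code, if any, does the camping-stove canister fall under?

Gauge pressure at 20 °C 367.6 kPa meets the Code R3 criterion (Compressed Gas), so the camping-stove canister is Code R3.

Code R3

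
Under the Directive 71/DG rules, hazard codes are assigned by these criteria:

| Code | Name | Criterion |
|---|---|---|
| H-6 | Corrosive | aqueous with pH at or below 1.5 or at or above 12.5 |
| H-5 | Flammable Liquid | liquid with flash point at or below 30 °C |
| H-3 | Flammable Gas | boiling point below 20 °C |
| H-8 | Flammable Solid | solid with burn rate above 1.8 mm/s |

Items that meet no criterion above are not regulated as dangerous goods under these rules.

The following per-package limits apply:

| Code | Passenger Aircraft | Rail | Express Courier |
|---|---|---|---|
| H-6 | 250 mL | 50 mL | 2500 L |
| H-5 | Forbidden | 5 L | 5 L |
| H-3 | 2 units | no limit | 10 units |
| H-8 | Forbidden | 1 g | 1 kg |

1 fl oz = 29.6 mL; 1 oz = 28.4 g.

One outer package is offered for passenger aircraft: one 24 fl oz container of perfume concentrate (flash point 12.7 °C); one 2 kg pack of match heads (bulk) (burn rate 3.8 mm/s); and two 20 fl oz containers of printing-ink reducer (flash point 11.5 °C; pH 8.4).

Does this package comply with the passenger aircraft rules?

Perfume concentrate: flash point 12.7 °C ≤ 30 °C → Code H-5 (Flammable Liquid).
Match heads (bulk): burn rate 3.8 mm/s > 1.8 mm/s → Code H-8 (Flammable Solid).
The printing-ink reducer has flash point 11.5 °C, which is ≤ 30 °C, so it is Code H-5 (Flammable Liquid).
Code H-5 net quantity: (one 24 fl oz container = 710.4 mL) + (two 20 fl oz containers = 1.184 L) = 1894.4 mL.
By passenger aircraft, Code H-5 is Forbidden regardless of quantity.
Code H-8 quantity: 2 kg.
By passenger aircraft, Code H-8 is Forbidden regardless of quantity.

No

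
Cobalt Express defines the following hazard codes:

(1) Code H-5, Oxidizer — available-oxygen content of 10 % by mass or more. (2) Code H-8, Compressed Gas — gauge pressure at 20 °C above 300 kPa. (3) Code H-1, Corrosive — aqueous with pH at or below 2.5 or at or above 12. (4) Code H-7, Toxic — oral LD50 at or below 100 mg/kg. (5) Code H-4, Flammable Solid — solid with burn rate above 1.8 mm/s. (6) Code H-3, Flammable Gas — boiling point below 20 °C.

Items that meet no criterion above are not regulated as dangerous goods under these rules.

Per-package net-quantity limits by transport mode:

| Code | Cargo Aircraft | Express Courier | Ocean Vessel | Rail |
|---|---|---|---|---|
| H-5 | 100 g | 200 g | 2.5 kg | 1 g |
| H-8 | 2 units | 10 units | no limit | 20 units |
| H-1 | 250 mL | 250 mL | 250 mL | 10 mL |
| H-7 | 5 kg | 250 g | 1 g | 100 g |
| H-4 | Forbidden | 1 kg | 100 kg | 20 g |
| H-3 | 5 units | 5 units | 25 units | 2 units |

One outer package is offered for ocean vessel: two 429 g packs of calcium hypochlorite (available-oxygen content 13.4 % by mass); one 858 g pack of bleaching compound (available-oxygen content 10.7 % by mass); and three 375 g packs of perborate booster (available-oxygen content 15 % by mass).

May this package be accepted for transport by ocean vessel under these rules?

The calcium hypochlorite has available-oxygen content 13.4 % by mass, which is ≥ 10 % by mass, so it is Code H-5 (Oxidizer).
With available-oxygen content 10.7 % by mass (≥ 10 % by mass), the bleaching compound falls in Code H-5.
With available-oxygen content 15 % by mass (≥ 10 % by mass), the perborate booster falls in Code H-5.
Code H-5 net quantity: (two 429 g packs = 858 g) + 858 g + (three 375 g packs = 1.125 kg) = 2.841 kg.
2.841 kg exceeds the ocean vessel limit of 2.5 kg for Code H-5.

No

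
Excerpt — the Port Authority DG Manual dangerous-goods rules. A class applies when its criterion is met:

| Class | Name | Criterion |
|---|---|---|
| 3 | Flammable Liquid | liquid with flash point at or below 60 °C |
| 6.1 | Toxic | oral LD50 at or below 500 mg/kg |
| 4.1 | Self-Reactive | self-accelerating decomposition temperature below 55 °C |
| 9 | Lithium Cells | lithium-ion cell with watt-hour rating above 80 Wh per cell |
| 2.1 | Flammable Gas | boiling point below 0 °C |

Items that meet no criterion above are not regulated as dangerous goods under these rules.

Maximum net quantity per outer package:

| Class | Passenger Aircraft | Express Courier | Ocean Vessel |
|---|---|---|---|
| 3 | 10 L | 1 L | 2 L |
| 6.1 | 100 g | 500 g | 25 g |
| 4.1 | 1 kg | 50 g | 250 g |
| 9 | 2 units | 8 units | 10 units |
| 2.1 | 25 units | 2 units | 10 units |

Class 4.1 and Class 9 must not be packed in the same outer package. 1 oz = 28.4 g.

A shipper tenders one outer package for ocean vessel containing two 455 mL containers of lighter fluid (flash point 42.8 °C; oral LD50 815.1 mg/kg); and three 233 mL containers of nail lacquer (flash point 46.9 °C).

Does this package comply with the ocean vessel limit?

The lighter fluid has flash point 42.8 °C, which is ≤ 60 °C, so it is Class 3 (Flammable Liquid).
The nail lacquer has flash point 46.9 °C, which is ≤ 60 °C, so it is Class 3 (Flammable Liquid).
Class 3 net quantity: (two 455 mL containers = 910 mL) + (three 233 mL containers = 699 mL) = 1.609 L.
That is within the Class 3 ocean vessel limit of 2 L.

Yes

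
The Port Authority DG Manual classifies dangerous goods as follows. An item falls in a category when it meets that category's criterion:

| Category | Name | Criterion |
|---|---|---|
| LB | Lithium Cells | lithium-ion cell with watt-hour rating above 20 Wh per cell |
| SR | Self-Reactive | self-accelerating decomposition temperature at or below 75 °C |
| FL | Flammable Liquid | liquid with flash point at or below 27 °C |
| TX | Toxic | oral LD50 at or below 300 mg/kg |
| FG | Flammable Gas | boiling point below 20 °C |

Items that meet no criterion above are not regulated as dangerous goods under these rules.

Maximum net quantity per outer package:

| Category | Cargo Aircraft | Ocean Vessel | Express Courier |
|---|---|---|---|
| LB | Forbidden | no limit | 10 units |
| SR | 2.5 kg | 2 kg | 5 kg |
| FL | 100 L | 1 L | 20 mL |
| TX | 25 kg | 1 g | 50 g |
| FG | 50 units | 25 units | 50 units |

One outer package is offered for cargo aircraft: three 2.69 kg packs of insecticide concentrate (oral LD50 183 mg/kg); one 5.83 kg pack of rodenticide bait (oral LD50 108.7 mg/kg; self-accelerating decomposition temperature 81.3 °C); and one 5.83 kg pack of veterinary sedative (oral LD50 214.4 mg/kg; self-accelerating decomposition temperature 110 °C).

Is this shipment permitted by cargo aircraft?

Yes

The insecticide concentrate has oral LD50 183 mg/kg, which is ≤ 300 mg/kg, so it is Category TX (Toxic).
Oral LD50 108.7 mg/kg meets the Category TX criterion (Toxic), so the rodenticide bait is Category TX.
The veterinary sedative has oral LD50 214.4 mg/kg, which is ≤ 300 mg/kg, so it is Category TX (Toxic).
Category TX net quantity: (three 2.69 kg packs = 8.07 kg) + 5.83 kg + 5.83 kg = 19.73 kg.
19.73 kg ≤ 25 kg (cargo aircraft limit, Category TX) — within limit.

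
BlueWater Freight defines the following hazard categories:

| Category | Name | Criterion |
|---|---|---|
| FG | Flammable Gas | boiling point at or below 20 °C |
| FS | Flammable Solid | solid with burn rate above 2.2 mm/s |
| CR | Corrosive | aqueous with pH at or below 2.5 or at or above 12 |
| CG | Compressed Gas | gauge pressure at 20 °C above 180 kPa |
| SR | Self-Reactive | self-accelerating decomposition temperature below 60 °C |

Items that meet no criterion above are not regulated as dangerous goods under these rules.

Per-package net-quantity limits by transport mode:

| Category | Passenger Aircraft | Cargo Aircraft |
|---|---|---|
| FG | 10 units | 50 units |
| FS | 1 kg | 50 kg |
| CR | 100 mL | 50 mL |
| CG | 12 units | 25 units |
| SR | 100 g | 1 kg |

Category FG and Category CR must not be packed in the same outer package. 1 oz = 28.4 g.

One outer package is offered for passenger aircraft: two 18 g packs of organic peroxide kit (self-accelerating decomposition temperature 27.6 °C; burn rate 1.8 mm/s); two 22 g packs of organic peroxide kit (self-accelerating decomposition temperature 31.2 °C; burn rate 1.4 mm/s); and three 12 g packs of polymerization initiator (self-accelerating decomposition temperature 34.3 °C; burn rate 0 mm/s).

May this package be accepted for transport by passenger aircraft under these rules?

No

Self-accelerating decomposition temperature 27.6 °C meets the Category SR criterion (Self-Reactive), so the organic peroxide kit is Category SR.
Organic peroxide kit: self-accelerating decomposition temperature 31.2 °C < 60 °C → Category SR (Self-Reactive).
Polymerization initiator: self-accelerating decomposition temperature 34.3 °C < 60 °C → Category SR (Self-Reactive).
Total Category SR: (two 18 g packs = 36 g) + (two 22 g packs = 44 g) + (three 12 g packs = 36 g) = 116 g.
116 g exceeds the passenger aircraft limit of 100 g for Category SR.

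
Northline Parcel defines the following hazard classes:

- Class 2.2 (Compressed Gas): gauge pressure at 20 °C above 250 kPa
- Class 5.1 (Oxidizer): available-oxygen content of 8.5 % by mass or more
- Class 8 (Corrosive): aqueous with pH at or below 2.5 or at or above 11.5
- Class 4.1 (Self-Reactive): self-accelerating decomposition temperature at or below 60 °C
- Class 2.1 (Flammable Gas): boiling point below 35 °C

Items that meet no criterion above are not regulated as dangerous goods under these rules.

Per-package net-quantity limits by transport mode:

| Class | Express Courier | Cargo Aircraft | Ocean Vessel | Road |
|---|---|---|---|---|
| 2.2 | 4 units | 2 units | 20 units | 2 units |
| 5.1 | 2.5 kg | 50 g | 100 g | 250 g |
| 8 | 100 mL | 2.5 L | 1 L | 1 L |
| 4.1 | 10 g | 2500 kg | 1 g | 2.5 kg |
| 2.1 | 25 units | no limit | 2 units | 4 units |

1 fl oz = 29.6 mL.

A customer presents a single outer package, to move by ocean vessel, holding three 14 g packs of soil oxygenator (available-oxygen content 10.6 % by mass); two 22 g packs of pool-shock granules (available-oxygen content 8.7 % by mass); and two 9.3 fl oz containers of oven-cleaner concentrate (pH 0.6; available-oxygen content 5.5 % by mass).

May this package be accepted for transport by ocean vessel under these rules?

Available-oxygen content 10.6 % by mass meets the Class 5.1 criterion (Oxidizer), so the soil oxygenator is Class 5.1.
Pool-shock granules: available-oxygen content 8.7 % by mass ≥ 8.5 % by mass → Class 5.1 (Oxidizer).
The oven-cleaner concentrate has pH 0.6, which is ≤ 2.5, so it is Class 8 (Corrosive).
Class 8 quantity: two 9.3 fl oz containers = 550.56 mL.
That is within the Class 8 ocean vessel limit of 1 L.
Total Class 5.1: (three 14 g packs = 42 g) + (two 22 g packs = 44 g) = 86 g.
That is within the Class 5.1 ocean vessel limit of 100 g.
Every hazard class is within its ocean vessel limit and no segregation rule is violated.

Yes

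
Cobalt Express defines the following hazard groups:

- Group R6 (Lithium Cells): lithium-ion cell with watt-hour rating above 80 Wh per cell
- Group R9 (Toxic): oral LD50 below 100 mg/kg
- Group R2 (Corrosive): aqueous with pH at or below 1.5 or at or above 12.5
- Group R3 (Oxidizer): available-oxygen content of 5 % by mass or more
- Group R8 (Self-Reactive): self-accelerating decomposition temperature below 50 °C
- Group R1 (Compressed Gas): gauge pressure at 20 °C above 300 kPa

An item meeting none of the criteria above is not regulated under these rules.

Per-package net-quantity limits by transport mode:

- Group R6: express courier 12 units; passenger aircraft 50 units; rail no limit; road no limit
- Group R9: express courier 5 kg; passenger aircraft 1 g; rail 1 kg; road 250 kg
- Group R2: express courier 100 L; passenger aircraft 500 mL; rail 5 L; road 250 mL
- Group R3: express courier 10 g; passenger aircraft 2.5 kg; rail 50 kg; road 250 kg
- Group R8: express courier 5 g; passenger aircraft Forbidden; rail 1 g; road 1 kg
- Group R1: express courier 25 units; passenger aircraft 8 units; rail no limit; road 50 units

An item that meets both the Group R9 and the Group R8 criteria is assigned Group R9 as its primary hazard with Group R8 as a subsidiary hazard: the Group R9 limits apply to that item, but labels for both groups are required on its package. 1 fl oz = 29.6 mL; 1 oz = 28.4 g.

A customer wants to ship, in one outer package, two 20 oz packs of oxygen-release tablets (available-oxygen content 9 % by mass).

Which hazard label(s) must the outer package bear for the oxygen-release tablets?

Group R3

With available-oxygen content 9 % by mass (≥ 5 % by mass), the oxygen-release tablets fall in Group R3.
Only the Group R3 label is required.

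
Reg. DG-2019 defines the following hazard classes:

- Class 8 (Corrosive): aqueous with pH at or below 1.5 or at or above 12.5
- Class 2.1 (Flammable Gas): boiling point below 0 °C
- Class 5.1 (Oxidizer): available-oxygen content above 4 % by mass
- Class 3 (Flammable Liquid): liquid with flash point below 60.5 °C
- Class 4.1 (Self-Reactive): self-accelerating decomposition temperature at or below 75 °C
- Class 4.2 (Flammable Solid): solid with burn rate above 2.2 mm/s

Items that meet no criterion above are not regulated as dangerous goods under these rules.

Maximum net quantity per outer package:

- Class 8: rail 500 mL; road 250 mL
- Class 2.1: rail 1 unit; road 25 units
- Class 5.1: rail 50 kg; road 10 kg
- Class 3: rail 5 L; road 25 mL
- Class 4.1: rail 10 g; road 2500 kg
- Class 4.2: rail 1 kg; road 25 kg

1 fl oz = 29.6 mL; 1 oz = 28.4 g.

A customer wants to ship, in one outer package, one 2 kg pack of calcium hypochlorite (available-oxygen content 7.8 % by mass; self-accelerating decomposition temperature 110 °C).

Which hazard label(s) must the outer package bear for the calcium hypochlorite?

With available-oxygen content 7.8 % by mass (> 4 % by mass), the calcium hypochlorite falls in Class 5.1.
Only the Class 5.1 label is required.

Class 5.1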